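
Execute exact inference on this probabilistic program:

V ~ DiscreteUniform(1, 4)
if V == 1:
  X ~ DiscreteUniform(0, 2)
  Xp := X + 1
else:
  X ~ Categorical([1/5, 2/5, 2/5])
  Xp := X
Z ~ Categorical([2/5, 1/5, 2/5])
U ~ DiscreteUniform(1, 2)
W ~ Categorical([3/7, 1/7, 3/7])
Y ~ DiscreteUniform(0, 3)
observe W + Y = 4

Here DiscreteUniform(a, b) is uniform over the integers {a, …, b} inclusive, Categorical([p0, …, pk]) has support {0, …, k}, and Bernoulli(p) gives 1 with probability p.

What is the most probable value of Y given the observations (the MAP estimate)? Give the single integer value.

Enumerate traces; 144 have nonzero weight after conditioning:
  (V=1, X=0, Z=0, U=1, W=1, Y=3) weight 1/1680
  (V=1, X=0, Z=0, U=1, W=2, Y=2) weight 1/560
  (V=1, X=0, Z=0, U=2, W=1, Y=3) weight 1/1680
  (V=1, X=0, Z=0, U=2, W=2, Y=2) weight 1/560
  (V=1, X=0, Z=1, U=1, W=1, Y=3) weight 1/3360
  (V=1, X=0, Z=1, U=1, W=2, Y=2) weight 1/1120
  (V=1, X=0, Z=1, U=2, W=1, Y=3) weight 1/3360
  (V=1, X=0, Z=1, U=2, W=2, Y=2) weight 1/1120
  … 136 more
Group by Y:
  weight(Y=2) = 3/28
  weight(Y=3) = 1/28
Total weight = 3/28 + 1/28 = 1/7
P(Y=2 | obs) = 3/28 / 1/7 = 3/4
P(Y=3 | obs) = 1/28 / 1/7 = 1/4
argmax = 2

argmax_v P(Y = v | obs) = 2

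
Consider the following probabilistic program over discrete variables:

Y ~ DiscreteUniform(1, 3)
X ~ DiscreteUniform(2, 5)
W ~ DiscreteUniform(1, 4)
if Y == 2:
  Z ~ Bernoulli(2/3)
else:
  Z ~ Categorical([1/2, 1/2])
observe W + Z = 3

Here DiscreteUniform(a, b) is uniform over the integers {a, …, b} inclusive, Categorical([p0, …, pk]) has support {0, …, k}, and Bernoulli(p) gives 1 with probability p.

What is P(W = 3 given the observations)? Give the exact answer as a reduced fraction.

Enumerate traces; 24 have nonzero weight after conditioning:
  (Y=1, X=2, W=2, Z=1) weight 1/96
  (Y=1, X=2, W=3, Z=0) weight 1/96
  (Y=1, X=3, W=2, Z=1) weight 1/96
  (Y=1, X=3, W=3, Z=0) weight 1/96
  (Y=1, X=4, W=2, Z=1) weight 1/96
  (Y=1, X=4, W=3, Z=0) weight 1/96
  (Y=1, X=5, W=2, Z=1) weight 1/96
  (Y=1, X=5, W=3, Z=0) weight 1/96
  … 16 more
Group by W:
  weight(W=2) = 5/36
  weight(W=3) = 1/9
Total weight = 5/36 + 1/9 = 1/4
P(W=2 | obs) = 5/36 / 1/4 = 5/9
P(W=3 | obs) = 1/9 / 1/4 = 4/9

P(W = 3 | obs) = 4/9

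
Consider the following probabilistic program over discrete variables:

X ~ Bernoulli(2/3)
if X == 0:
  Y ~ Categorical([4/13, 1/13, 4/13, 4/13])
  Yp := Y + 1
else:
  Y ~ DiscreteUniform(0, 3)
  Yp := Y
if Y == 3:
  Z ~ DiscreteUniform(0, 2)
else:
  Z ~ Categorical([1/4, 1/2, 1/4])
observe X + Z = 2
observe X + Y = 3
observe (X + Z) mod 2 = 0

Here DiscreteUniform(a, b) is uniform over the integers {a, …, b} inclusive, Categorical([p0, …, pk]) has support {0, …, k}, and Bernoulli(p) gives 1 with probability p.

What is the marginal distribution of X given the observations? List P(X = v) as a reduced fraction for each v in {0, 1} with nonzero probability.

P(X=0) = 16/55, P(X=1) = 39/55

Enumerate traces; 2 have nonzero weight after conditioning:
  (X=0, Y=3, Z=2) weight 4/117
  (X=1, Y=2, Z=1) weight 1/12
Group by X:
  weight(X=0) = 4/117
  weight(X=1) = 1/12
Total weight = 4/117 + 1/12 = 55/468
P(X=0 | obs) = 4/117 / 55/468 = 16/55
P(X=1 | obs) = 1/12 / 55/468 = 39/55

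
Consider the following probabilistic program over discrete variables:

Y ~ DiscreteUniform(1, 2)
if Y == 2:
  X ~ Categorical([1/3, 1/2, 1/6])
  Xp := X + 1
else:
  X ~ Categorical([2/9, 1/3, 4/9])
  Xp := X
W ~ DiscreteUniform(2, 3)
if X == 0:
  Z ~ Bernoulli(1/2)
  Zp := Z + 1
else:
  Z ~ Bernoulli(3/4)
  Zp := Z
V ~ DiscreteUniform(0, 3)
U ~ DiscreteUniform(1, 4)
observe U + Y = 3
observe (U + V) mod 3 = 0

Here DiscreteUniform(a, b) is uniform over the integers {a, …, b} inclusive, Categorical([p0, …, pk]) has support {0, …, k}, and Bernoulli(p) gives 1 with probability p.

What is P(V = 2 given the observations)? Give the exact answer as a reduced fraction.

P(V = 2 | obs) = 1/2

Enumerate traces; 24 have nonzero weight after conditioning:
  (Y=1, X=0, W=2, Z=0, V=1, U=2) weight 1/576
  (Y=1, X=0, W=2, Z=1, V=1, U=2) weight 1/576
  (Y=1, X=0, W=3, Z=0, V=1, U=2) weight 1/576
  (Y=1, X=0, W=3, Z=1, V=1, U=2) weight 1/576
  (Y=1, X=1, W=2, Z=0, V=1, U=2) weight 1/768
  (Y=1, X=1, W=2, Z=1, V=1, U=2) weight 1/256
  (Y=1, X=1, W=3, Z=0, V=1, U=2) weight 1/768
  (Y=1, X=1, W=3, Z=1, V=1, U=2) weight 1/256
  (Y=2, X=0, W=2, Z=0, V=2, U=1) weight 1/384
  … 15 more
Group by V:
  weight(V=1) = 1/32
  weight(V=2) = 1/32
Total weight = 1/32 + 1/32 = 1/16
P(V=1 | obs) = 1/32 / 1/16 = 1/2
P(V=2 | obs) = 1/32 / 1/16 = 1/2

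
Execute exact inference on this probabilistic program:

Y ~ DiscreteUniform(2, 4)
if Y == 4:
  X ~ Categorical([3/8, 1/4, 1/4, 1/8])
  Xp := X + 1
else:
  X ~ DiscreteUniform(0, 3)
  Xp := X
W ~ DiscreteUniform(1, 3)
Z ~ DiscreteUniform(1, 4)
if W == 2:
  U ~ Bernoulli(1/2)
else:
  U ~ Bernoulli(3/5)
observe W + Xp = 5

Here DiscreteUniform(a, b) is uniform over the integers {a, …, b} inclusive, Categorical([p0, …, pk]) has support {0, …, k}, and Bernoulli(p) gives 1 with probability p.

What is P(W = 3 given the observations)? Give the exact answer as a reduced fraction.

Enumerate traces; 56 have nonzero weight after conditioning:
  (Y=2, X=2, W=3, Z=1, U=0) weight 1/360
  (Y=2, X=2, W=3, Z=1, U=1) weight 1/240
  (Y=2, X=2, W=3, Z=2, U=0) weight 1/360
  (Y=2, X=2, W=3, Z=2, U=1) weight 1/240
  (Y=2, X=2, W=3, Z=3, U=0) weight 1/360
  (Y=2, X=2, W=3, Z=3, U=1) weight 1/240
  (Y=2, X=2, W=3, Z=4, U=0) weight 1/360
  (Y=2, X=2, W=3, Z=4, U=1) weight 1/240
  (Y=2, X=3, W=2, Z=1, U=0) weight 1/288
  (Y=4, X=3, W=1, Z=1, U=0) weight 1/720
  … 46 more
Group by W:
  weight(W=1) = 1/72
  weight(W=2) = 1/12
  weight(W=3) = 1/12
Total weight = 1/72 + 1/12 + 1/12 = 13/72
P(W=1 | obs) = 1/72 / 13/72 = 1/13
P(W=2 | obs) = 1/12 / 13/72 = 6/13
P(W=3 | obs) = 1/12 / 13/72 = 6/13

P(W = 3 | obs) = 6/13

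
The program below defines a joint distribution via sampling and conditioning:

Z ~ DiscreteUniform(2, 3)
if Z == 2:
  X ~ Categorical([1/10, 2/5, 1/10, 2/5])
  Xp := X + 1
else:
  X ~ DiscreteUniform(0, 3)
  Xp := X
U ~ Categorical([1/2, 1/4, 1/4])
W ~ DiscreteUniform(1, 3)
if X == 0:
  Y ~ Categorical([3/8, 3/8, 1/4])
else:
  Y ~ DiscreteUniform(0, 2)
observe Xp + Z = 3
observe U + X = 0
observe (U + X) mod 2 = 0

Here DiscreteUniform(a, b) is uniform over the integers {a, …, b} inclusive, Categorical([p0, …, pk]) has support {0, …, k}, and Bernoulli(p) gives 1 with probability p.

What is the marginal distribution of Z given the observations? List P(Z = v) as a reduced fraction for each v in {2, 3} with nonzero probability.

P(Z=2) = 2/7, P(Z=3) = 5/7

Enumerate traces; 18 have nonzero weight after conditioning:
  (Z=2, X=0, U=0, W=1, Y=0) weight 1/320
  (Z=2, X=0, U=0, W=1, Y=1) weight 1/320
  (Z=2, X=0, U=0, W=1, Y=2) weight 1/480
  (Z=2, X=0, U=0, W=2, Y=0) weight 1/320
  (Z=2, X=0, U=0, W=2, Y=1) weight 1/320
  (Z=2, X=0, U=0, W=2, Y=2) weight 1/480
  (Z=2, X=0, U=0, W=3, Y=0) weight 1/320
  (Z=2, X=0, U=0, W=3, Y=1) weight 1/320
  (Z=3, X=0, U=0, W=1, Y=0) weight 1/128
  … 9 more
Group by Z:
  weight(Z=2) = 1/40
  weight(Z=3) = 1/16
Total weight = 1/40 + 1/16 = 7/80
P(Z=2 | obs) = 1/40 / 7/80 = 2/7
P(Z=3 | obs) = 1/16 / 7/80 = 5/7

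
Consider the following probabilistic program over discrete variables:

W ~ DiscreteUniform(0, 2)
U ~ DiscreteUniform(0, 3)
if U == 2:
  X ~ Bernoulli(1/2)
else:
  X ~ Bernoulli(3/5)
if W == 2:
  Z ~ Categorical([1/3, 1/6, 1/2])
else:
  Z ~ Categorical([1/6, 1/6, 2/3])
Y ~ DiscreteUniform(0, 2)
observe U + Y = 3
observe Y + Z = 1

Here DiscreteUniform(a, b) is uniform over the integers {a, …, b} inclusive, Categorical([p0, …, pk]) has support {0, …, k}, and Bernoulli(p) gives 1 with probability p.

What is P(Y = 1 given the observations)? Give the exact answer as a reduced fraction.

P(Y = 1 | obs) = 4/7

Enumerate traces; 12 have nonzero weight after conditioning:
  (W=0, U=2, X=0, Z=0, Y=1) weight 1/432
  (W=0, U=2, X=1, Z=0, Y=1) weight 1/432
  (W=0, U=3, X=0, Z=1, Y=0) weight 1/540
  (W=0, U=3, X=1, Z=1, Y=0) weight 1/360
  (W=1, U=2, X=0, Z=0, Y=1) weight 1/432
  (W=1, U=2, X=1, Z=0, Y=1) weight 1/432
  (W=1, U=3, X=0, Z=1, Y=0) weight 1/540
  (W=1, U=3, X=1, Z=1, Y=0) weight 1/360
  … 4 more
Group by Y:
  weight(Y=0) = 1/72
  weight(Y=1) = 1/54
Total weight = 1/72 + 1/54 = 7/216
P(Y=0 | obs) = 1/72 / 7/216 = 3/7
P(Y=1 | obs) = 1/54 / 7/216 = 4/7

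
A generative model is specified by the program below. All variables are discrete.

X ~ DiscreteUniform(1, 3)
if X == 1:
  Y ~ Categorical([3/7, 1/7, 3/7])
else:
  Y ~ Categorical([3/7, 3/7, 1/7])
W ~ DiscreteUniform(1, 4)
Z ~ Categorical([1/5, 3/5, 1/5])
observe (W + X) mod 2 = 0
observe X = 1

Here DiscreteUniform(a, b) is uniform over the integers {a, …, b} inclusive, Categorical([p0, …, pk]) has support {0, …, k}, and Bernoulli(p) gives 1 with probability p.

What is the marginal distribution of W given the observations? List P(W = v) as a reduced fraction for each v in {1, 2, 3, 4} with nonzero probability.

P(W=1) = 1/2, P(W=3) = 1/2

Enumerate traces; 18 have nonzero weight after conditioning:
  (X=1, Y=0, W=1, Z=0) weight 1/140
  (X=1, Y=0, W=1, Z=1) weight 3/140
  (X=1, Y=0, W=1, Z=2) weight 1/140
  (X=1, Y=0, W=3, Z=0) weight 1/140
  (X=1, Y=0, W=3, Z=1) weight 3/140
  (X=1, Y=0, W=3, Z=2) weight 1/140
  (X=1, Y=1, W=1, Z=0) weight 1/420
  (X=1, Y=1, W=1, Z=1) weight 1/140
  … 10 more
Group by W:
  weight(W=1) = 1/12
  weight(W=3) = 1/12
Total weight = 1/12 + 1/12 = 1/6
P(W=1 | obs) = 1/12 / 1/6 = 1/2
P(W=3 | obs) = 1/12 / 1/6 = 1/2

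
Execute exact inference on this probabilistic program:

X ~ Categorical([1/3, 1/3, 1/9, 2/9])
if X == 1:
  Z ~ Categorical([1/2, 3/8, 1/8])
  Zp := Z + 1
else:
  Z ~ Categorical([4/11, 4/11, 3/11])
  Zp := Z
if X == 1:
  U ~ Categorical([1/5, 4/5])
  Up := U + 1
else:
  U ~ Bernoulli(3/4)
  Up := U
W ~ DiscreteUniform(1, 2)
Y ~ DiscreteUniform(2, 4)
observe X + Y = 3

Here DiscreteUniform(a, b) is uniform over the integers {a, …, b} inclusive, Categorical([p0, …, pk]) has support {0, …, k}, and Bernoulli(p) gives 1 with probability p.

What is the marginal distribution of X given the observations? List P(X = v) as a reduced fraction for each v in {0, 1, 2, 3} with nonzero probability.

P(X=0) = 1/2, P(X=1) = 1/2

Enumerate traces; 24 have nonzero weight after conditioning:
  (X=0, Z=0, U=0, W=1, Y=3) weight 1/198
  (X=0, Z=0, U=0, W=2, Y=3) weight 1/198
  (X=0, Z=0, U=1, W=1, Y=3) weight 1/66
  (X=0, Z=0, U=1, W=2, Y=3) weight 1/66
  (X=0, Z=1, U=0, W=1, Y=3) weight 1/198
  (X=0, Z=1, U=0, W=2, Y=3) weight 1/198
  (X=0, Z=1, U=1, W=1, Y=3) weight 1/66
  (X=0, Z=1, U=1, W=2, Y=3) weight 1/66
  (X=1, Z=0, U=0, W=1, Y=2) weight 1/180
  … 15 more
Group by X:
  weight(X=0) = 1/9
  weight(X=1) = 1/9
Total weight = 1/9 + 1/9 = 2/9
P(X=0 | obs) = 1/9 / 2/9 = 1/2
P(X=1 | obs) = 1/9 / 2/9 = 1/2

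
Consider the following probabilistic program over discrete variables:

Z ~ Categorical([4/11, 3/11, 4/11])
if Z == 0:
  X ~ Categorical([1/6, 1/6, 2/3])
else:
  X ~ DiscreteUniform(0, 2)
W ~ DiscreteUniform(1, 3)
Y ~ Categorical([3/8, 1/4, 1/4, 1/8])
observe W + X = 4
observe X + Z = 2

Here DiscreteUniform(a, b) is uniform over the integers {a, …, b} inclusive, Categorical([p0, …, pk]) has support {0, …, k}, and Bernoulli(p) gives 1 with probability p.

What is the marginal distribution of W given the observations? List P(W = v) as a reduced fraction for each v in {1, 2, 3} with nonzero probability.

P(W=2) = 8/11, P(W=3) = 3/11

Enumerate traces; 8 have nonzero weight after conditioning:
  (Z=0, X=2, W=2, Y=0) weight 1/33
  (Z=0, X=2, W=2, Y=1) weight 2/99
  (Z=0, X=2, W=2, Y=2) weight 2/99
  (Z=0, X=2, W=2, Y=3) weight 1/99
  (Z=1, X=1, W=3, Y=0) weight 1/88
  (Z=1, X=1, W=3, Y=1) weight 1/132
  (Z=1, X=1, W=3, Y=2) weight 1/132
  (Z=1, X=1, W=3, Y=3) weight 1/264
Group by W:
  weight(W=2) = 8/99
  weight(W=3) = 1/33
Total weight = 8/99 + 1/33 = 1/9
P(W=2 | obs) = 8/99 / 1/9 = 8/11
P(W=3 | obs) = 1/33 / 1/9 = 3/11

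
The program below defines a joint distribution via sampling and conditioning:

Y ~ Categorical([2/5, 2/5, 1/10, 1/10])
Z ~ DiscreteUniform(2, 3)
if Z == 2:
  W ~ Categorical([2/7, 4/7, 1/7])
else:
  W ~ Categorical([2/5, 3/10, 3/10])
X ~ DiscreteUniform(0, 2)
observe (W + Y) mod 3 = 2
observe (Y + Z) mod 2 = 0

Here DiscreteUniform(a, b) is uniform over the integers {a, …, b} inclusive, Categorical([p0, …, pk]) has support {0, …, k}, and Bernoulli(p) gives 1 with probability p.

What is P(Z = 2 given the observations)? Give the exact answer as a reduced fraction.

Enumerate traces; 12 have nonzero weight after conditioning:
  (Y=0, Z=2, W=2, X=0) weight 1/105
  (Y=0, Z=2, W=2, X=1) weight 1/105
  (Y=0, Z=2, W=2, X=2) weight 1/105
  (Y=1, Z=3, W=1, X=0) weight 1/50
  (Y=1, Z=3, W=1, X=1) weight 1/50
  (Y=1, Z=3, W=1, X=2) weight 1/50
  (Y=2, Z=2, W=0, X=0) weight 1/210
  (Y=2, Z=2, W=0, X=1) weight 1/210
  … 4 more
Group by Z:
  weight(Z=2) = 3/70
  weight(Z=3) = 3/40
Total weight = 3/70 + 3/40 = 33/280
P(Z=2 | obs) = 3/70 / 33/280 = 4/11
P(Z=3 | obs) = 3/40 / 33/280 = 7/11

P(Z = 2 | obs) = 4/11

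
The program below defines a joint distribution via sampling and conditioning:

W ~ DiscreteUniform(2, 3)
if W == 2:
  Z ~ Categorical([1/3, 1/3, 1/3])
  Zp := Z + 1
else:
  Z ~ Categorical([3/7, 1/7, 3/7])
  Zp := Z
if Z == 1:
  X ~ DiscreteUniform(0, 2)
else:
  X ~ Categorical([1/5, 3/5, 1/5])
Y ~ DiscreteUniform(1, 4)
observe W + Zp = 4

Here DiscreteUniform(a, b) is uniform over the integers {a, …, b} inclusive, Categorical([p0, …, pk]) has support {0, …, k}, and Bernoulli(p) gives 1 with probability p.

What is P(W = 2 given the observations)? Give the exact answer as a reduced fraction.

Enumerate traces; 24 have nonzero weight after conditioning:
  (W=2, Z=1, X=0, Y=1) weight 1/72
  (W=2, Z=1, X=0, Y=2) weight 1/72
  (W=2, Z=1, X=0, Y=3) weight 1/72
  (W=2, Z=1, X=0, Y=4) weight 1/72
  (W=2, Z=1, X=1, Y=1) weight 1/72
  (W=2, Z=1, X=1, Y=2) weight 1/72
  (W=2, Z=1, X=1, Y=3) weight 1/72
  (W=2, Z=1, X=1, Y=4) weight 1/72
  (W=3, Z=1, X=0, Y=1) weight 1/168
  … 15 more
Group by W:
  weight(W=2) = 1/6
  weight(W=3) = 1/14
Total weight = 1/6 + 1/14 = 5/21
P(W=2 | obs) = 1/6 / 5/21 = 7/10
P(W=3 | obs) = 1/14 / 5/21 = 3/10

P(W = 2 | obs) = 7/10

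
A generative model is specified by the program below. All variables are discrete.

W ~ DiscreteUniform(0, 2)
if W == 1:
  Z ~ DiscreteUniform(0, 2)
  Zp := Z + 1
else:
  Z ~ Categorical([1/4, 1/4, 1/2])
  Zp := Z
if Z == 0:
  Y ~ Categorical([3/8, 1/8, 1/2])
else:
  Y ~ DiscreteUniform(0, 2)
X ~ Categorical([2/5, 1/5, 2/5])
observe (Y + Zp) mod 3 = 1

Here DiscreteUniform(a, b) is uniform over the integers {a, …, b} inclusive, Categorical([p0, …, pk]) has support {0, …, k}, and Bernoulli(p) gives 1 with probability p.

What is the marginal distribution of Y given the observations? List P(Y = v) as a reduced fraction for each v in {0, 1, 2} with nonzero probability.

P(Y=0) = 42/131, P(Y=1) = 25/131, P(Y=2) = 64/131

Enumerate traces; 27 have nonzero weight after conditioning:
  (W=0, Z=0, Y=1, X=0) weight 1/240
  (W=0, Z=0, Y=1, X=1) weight 1/480
  (W=0, Z=0, Y=1, X=2) weight 1/240
  (W=0, Z=1, Y=0, X=0) weight 1/90
  (W=0, Z=1, Y=0, X=1) weight 1/180
  (W=0, Z=1, Y=0, X=2) weight 1/90
  (W=0, Z=2, Y=2, X=0) weight 1/45
  (W=0, Z=2, Y=2, X=1) weight 1/90
  … 19 more
Group by Y:
  weight(Y=0) = 7/72
  weight(Y=1) = 25/432
  weight(Y=2) = 4/27
Total weight = 7/72 + 25/432 + 4/27 = 131/432
P(Y=0 | obs) = 7/72 / 131/432 = 42/131
P(Y=1 | obs) = 25/432 / 131/432 = 25/131
P(Y=2 | obs) = 4/27 / 131/432 = 64/131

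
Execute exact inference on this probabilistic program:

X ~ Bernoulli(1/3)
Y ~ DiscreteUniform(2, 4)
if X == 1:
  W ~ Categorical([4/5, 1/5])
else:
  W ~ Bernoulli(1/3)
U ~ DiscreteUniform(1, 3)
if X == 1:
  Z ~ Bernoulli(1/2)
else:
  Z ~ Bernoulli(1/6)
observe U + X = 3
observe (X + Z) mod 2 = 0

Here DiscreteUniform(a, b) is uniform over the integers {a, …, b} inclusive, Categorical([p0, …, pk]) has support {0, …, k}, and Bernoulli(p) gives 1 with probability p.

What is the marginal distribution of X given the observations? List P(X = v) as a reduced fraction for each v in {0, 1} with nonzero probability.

Enumerate traces; 12 have nonzero weight after conditioning:
  (X=0, Y=2, W=0, U=3, Z=0) weight 10/243
  (X=0, Y=2, W=1, U=3, Z=0) weight 5/243
  (X=0, Y=3, W=0, U=3, Z=0) weight 10/243
  (X=0, Y=3, W=1, U=3, Z=0) weight 5/243
  (X=0, Y=4, W=0, U=3, Z=0) weight 10/243
  (X=0, Y=4, W=1, U=3, Z=0) weight 5/243
  (X=1, Y=2, W=0, U=2, Z=1) weight 2/135
  (X=1, Y=2, W=1, U=2, Z=1) weight 1/270
  … 4 more
Group by X:
  weight(X=0) = 5/27
  weight(X=1) = 1/18
Total weight = 5/27 + 1/18 = 13/54
P(X=0 | obs) = 5/27 / 13/54 = 10/13
P(X=1 | obs) = 1/18 / 13/54 = 3/13

P(X=0) = 10/13, P(X=1) = 3/13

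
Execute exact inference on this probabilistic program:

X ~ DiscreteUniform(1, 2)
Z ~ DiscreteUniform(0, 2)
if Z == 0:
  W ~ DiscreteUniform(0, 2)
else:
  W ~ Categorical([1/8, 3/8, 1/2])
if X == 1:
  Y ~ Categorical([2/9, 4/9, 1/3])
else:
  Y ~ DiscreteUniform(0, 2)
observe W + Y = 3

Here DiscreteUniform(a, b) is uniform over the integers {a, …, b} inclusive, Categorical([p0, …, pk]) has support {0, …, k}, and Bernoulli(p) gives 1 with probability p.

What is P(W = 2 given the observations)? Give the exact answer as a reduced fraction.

P(W = 2 | obs) = 56/95

Enumerate traces; 12 have nonzero weight after conditioning:
  (X=1, Z=0, W=1, Y=2) weight 1/54
  (X=1, Z=0, W=2, Y=1) weight 2/81
  (X=1, Z=1, W=1, Y=2) weight 1/48
  (X=1, Z=1, W=2, Y=1) weight 1/27
  (X=1, Z=2, W=1, Y=2) weight 1/48
  (X=1, Z=2, W=2, Y=1) weight 1/27
  (X=2, Z=0, W=1, Y=2) weight 1/54
  (X=2, Z=0, W=2, Y=1) weight 1/54
  … 4 more
Group by W:
  weight(W=1) = 13/108
  weight(W=2) = 14/81
Total weight = 13/108 + 14/81 = 95/324
P(W=1 | obs) = 13/108 / 95/324 = 39/95
P(W=2 | obs) = 14/81 / 95/324 = 56/95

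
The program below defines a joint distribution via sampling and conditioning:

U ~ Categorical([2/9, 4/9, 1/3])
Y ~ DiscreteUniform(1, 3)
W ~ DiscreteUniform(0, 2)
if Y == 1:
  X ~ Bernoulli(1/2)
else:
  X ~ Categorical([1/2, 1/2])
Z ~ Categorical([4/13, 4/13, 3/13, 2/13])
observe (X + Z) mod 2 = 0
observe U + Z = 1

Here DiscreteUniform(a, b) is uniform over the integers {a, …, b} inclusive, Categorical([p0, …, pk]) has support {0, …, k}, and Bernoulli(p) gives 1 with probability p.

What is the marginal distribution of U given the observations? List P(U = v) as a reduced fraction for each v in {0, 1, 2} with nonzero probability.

P(U=0) = 1/3, P(U=1) = 2/3

Enumerate traces; 18 have nonzero weight after conditioning:
  (U=0, Y=1, W=0, X=1, Z=1) weight 4/1053
  (U=0, Y=1, W=1, X=1, Z=1) weight 4/1053
  (U=0, Y=1, W=2, X=1, Z=1) weight 4/1053
  (U=0, Y=2, W=0, X=1, Z=1) weight 4/1053
  (U=0, Y=2, W=1, X=1, Z=1) weight 4/1053
  (U=0, Y=2, W=2, X=1, Z=1) weight 4/1053
  (U=0, Y=3, W=0, X=1, Z=1) weight 4/1053
  (U=0, Y=3, W=1, X=1, Z=1) weight 4/1053
  (U=1, Y=1, W=0, X=0, Z=0) weight 8/1053
  … 9 more
Group by U:
  weight(U=0) = 4/117
  weight(U=1) = 8/117
Total weight = 4/117 + 8/117 = 4/39
P(U=0 | obs) = 4/117 / 4/39 = 1/3
P(U=1 | obs) = 8/117 / 4/39 = 2/3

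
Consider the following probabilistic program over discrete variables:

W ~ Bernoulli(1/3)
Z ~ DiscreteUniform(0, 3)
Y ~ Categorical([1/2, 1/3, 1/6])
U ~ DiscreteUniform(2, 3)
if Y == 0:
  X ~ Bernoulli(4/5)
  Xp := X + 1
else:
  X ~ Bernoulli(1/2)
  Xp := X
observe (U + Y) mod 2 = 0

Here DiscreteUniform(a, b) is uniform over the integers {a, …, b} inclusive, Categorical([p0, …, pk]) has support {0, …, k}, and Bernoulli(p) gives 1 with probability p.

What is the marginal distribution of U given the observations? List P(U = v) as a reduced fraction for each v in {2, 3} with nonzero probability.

P(U=2) = 2/3, P(U=3) = 1/3

Enumerate traces; 48 have nonzero weight after conditioning:
  (W=0, Z=0, Y=0, U=2, X=0) weight 1/120
  (W=0, Z=0, Y=0, U=2, X=1) weight 1/30
  (W=0, Z=0, Y=1, U=3, X=0) weight 1/72
  (W=0, Z=0, Y=1, U=3, X=1) weight 1/72
  (W=0, Z=0, Y=2, U=2, X=0) weight 1/144
  (W=0, Z=0, Y=2, U=2, X=1) weight 1/144
  (W=0, Z=1, Y=0, U=2, X=0) weight 1/120
  (W=0, Z=1, Y=0, U=2, X=1) weight 1/30
  … 40 more
Group by U:
  weight(U=2) = 1/3
  weight(U=3) = 1/6
Total weight = 1/3 + 1/6 = 1/2
P(U=2 | obs) = 1/3 / 1/2 = 2/3
P(U=3 | obs) = 1/6 / 1/2 = 1/3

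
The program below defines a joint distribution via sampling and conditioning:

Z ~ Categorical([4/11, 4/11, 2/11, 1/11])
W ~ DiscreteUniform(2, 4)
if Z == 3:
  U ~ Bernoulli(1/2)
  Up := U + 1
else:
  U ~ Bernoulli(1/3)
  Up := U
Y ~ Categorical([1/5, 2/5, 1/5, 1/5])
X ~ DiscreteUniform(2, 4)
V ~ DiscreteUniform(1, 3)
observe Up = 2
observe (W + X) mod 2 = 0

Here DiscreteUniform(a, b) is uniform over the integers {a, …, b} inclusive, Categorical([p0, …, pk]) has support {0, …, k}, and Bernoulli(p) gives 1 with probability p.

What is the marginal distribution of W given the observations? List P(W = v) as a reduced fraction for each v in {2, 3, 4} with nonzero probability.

P(W=2) = 2/5, P(W=3) = 1/5, P(W=4) = 2/5

Enumerate traces; 60 have nonzero weight after conditioning:
  (Z=3, W=2, U=1, Y=0, X=2, V=1) weight 1/2970
  (Z=3, W=2, U=1, Y=0, X=2, V=2) weight 1/2970
  (Z=3, W=2, U=1, Y=0, X=2, V=3) weight 1/2970
  (Z=3, W=2, U=1, Y=0, X=4, V=1) weight 1/2970
  (Z=3, W=2, U=1, Y=0, X=4, V=2) weight 1/2970
  (Z=3, W=2, U=1, Y=0, X=4, V=3) weight 1/2970
  (Z=3, W=2, U=1, Y=1, X=2, V=1) weight 1/1485
  (Z=3, W=2, U=1, Y=1, X=2, V=2) weight 1/1485
  (Z=3, W=3, U=1, Y=0, X=3, V=1) weight 1/2970
  (Z=3, W=4, U=1, Y=0, X=2, V=1) weight 1/2970
  … 50 more
Group by W:
  weight(W=2) = 1/99
  weight(W=3) = 1/198
  weight(W=4) = 1/99
Total weight = 1/99 + 1/198 + 1/99 = 5/198
P(W=2 | obs) = 1/99 / 5/198 = 2/5
P(W=3 | obs) = 1/198 / 5/198 = 1/5
P(W=4 | obs) = 1/99 / 5/198 = 2/5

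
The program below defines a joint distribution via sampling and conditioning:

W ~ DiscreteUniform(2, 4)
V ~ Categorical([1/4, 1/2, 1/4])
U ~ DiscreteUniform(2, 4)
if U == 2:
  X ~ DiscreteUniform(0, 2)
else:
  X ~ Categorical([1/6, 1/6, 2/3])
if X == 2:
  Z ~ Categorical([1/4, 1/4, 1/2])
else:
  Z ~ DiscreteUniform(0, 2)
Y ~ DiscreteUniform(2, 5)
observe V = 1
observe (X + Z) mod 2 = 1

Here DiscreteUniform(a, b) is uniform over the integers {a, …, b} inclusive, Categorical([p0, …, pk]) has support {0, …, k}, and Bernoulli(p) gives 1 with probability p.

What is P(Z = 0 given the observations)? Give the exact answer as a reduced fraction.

P(Z = 0 | obs) = 8/39

Enumerate traces; 144 have nonzero weight after conditioning:
  (W=2, V=1, U=2, X=0, Z=1, Y=2) weight 1/648
  (W=2, V=1, U=2, X=0, Z=1, Y=3) weight 1/648
  (W=2, V=1, U=2, X=0, Z=1, Y=4) weight 1/648
  (W=2, V=1, U=2, X=0, Z=1, Y=5) weight 1/648
  (W=2, V=1, U=2, X=1, Z=0, Y=2) weight 1/648
  (W=2, V=1, U=2, X=1, Z=0, Y=3) weight 1/648
  (W=2, V=1, U=2, X=1, Z=0, Y=4) weight 1/648
  (W=2, V=1, U=2, X=1, Z=0, Y=5) weight 1/648
  (W=2, V=1, U=2, X=1, Z=2, Y=2) weight 1/648
  … 135 more
Group by Z:
  weight(Z=0) = 1/27
  weight(Z=1) = 23/216
  weight(Z=2) = 1/27
Total weight = 1/27 + 23/216 + 1/27 = 13/72
P(Z=0 | obs) = 1/27 / 13/72 = 8/39
P(Z=1 | obs) = 23/216 / 13/72 = 23/39
P(Z=2 | obs) = 1/27 / 13/72 = 8/39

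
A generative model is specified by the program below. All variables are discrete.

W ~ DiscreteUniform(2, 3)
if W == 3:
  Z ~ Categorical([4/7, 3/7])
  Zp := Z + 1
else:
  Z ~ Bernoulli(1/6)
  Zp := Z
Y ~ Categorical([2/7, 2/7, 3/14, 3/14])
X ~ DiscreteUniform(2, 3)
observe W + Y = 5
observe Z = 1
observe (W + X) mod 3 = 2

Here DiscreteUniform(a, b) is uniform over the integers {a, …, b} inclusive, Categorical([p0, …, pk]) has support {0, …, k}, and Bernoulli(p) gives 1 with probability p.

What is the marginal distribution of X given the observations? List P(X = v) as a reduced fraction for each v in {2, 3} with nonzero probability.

Enumerate traces; 2 have nonzero weight after conditioning:
  (W=2, Z=1, Y=3, X=3) weight 1/112
  (W=3, Z=1, Y=2, X=2) weight 9/392
Group by X:
  weight(X=2) = 9/392
  weight(X=3) = 1/112
Total weight = 9/392 + 1/112 = 25/784
P(X=2 | obs) = 9/392 / 25/784 = 18/25
P(X=3 | obs) = 1/112 / 25/784 = 7/25

P(X=2) = 18/25, P(X=3) = 7/25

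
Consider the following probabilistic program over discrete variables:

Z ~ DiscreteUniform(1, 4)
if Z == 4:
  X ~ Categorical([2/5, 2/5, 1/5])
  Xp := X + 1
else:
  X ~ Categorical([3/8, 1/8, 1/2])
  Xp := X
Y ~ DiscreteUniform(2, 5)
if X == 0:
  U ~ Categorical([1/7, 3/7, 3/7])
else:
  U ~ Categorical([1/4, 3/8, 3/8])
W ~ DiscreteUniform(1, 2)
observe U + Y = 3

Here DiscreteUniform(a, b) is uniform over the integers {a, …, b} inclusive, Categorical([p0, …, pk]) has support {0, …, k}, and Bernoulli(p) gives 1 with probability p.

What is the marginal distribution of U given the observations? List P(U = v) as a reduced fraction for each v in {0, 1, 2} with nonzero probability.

P(U=0) = 1874/5417, P(U=1) = 3543/5417

Enumerate traces; 48 have nonzero weight after conditioning:
  (Z=1, X=0, Y=2, U=1, W=1) weight 9/1792
  (Z=1, X=0, Y=2, U=1, W=2) weight 9/1792
  (Z=1, X=0, Y=3, U=0, W=1) weight 3/1792
  (Z=1, X=0, Y=3, U=0, W=2) weight 3/1792
  (Z=1, X=1, Y=2, U=1, W=1) weight 3/2048
  (Z=1, X=1, Y=2, U=1, W=2) weight 3/2048
  (Z=1, X=1, Y=3, U=0, W=1) weight 1/1024
  (Z=1, X=1, Y=3, U=0, W=2) weight 1/1024
  … 40 more
Group by U:
  weight(U=0) = 937/17920
  weight(U=1) = 3543/35840
Total weight = 937/17920 + 3543/35840 = 5417/35840
P(U=0 | obs) = 937/17920 / 5417/35840 = 1874/5417
P(U=1 | obs) = 3543/35840 / 5417/35840 = 3543/5417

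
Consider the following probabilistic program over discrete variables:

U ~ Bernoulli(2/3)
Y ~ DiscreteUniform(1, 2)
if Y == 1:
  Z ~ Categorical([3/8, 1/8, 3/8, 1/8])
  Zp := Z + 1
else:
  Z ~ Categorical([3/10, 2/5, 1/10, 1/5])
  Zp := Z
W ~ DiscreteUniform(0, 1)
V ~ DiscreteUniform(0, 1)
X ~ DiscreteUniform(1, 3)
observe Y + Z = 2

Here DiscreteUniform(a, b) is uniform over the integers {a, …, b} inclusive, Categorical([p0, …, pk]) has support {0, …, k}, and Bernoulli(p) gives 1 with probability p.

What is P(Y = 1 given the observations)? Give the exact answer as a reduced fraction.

P(Y = 1 | obs) = 5/17

Enumerate traces; 48 have nonzero weight after conditioning:
  (U=0, Y=1, Z=1, W=0, V=0, X=1) weight 1/576
  (U=0, Y=1, Z=1, W=0, V=0, X=2) weight 1/576
  (U=0, Y=1, Z=1, W=0, V=0, X=3) weight 1/576
  (U=0, Y=1, Z=1, W=0, V=1, X=1) weight 1/576
  (U=0, Y=1, Z=1, W=0, V=1, X=2) weight 1/576
  (U=0, Y=1, Z=1, W=0, V=1, X=3) weight 1/576
  (U=0, Y=1, Z=1, W=1, V=0, X=1) weight 1/576
  (U=0, Y=1, Z=1, W=1, V=0, X=2) weight 1/576
  (U=0, Y=2, Z=0, W=0, V=0, X=1) weight 1/240
  … 39 more
Group by Y:
  weight(Y=1) = 1/16
  weight(Y=2) = 3/20
Total weight = 1/16 + 3/20 = 17/80
P(Y=1 | obs) = 1/16 / 17/80 = 5/17
P(Y=2 | obs) = 3/20 / 17/80 = 12/17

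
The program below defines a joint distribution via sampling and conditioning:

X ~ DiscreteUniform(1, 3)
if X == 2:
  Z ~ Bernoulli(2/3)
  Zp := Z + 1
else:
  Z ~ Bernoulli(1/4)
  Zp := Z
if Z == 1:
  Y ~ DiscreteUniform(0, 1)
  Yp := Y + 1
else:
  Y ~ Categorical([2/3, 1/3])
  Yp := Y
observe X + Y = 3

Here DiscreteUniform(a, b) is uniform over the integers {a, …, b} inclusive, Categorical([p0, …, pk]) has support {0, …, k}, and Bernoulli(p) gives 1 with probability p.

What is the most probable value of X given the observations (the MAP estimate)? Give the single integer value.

argmax_v P(X = v | obs) = 3

Enumerate traces; 4 have nonzero weight after conditioning:
  (X=2, Z=0, Y=1) weight 1/27
  (X=2, Z=1, Y=1) weight 1/9
  (X=3, Z=0, Y=0) weight 1/6
  (X=3, Z=1, Y=0) weight 1/24
Group by X:
  weight(X=2) = 4/27
  weight(X=3) = 5/24
Total weight = 4/27 + 5/24 = 77/216
P(X=2 | obs) = 4/27 / 77/216 = 32/77
P(X=3 | obs) = 5/24 / 77/216 = 45/77
argmax = 3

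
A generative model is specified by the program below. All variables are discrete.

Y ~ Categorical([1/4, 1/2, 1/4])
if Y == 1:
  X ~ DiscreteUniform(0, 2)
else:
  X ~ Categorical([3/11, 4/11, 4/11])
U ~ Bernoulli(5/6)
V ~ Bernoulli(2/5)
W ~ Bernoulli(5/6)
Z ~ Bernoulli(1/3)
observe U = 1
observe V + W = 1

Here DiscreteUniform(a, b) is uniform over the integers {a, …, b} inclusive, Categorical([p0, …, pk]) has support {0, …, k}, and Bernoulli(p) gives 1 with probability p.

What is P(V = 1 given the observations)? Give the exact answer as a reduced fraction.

Enumerate traces; 36 have nonzero weight after conditioning:
  (Y=0, X=0, U=1, V=0, W=1, Z=0) weight 5/264
  (Y=0, X=0, U=1, V=0, W=1, Z=1) weight 5/528
  (Y=0, X=0, U=1, V=1, W=0, Z=0) weight 1/396
  (Y=0, X=0, U=1, V=1, W=0, Z=1) weight 1/792
  (Y=0, X=1, U=1, V=0, W=1, Z=0) weight 5/198
  (Y=0, X=1, U=1, V=0, W=1, Z=1) weight 5/396
  (Y=0, X=1, U=1, V=1, W=0, Z=0) weight 1/297
  (Y=0, X=1, U=1, V=1, W=0, Z=1) weight 1/594
  … 28 more
Group by V:
  weight(V=0) = 5/12
  weight(V=1) = 1/18
Total weight = 5/12 + 1/18 = 17/36
P(V=0 | obs) = 5/12 / 17/36 = 15/17
P(V=1 | obs) = 1/18 / 17/36 = 2/17

P(V = 1 | obs) = 2/17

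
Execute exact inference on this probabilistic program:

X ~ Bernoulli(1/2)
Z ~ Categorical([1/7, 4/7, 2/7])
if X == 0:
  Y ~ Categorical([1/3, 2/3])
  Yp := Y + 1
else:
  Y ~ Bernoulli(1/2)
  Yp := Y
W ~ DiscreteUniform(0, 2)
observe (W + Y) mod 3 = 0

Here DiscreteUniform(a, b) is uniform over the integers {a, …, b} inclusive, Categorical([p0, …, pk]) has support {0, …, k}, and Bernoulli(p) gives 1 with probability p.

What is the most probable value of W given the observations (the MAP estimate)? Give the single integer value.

Enumerate traces; 12 have nonzero weight after conditioning:
  (X=0, Z=0, Y=0, W=0) weight 1/126
  (X=0, Z=0, Y=1, W=2) weight 1/63
  (X=0, Z=1, Y=0, W=0) weight 2/63
  (X=0, Z=1, Y=1, W=2) weight 4/63
  (X=0, Z=2, Y=0, W=0) weight 1/63
  (X=0, Z=2, Y=1, W=2) weight 2/63
  (X=1, Z=0, Y=0, W=0) weight 1/84
  (X=1, Z=0, Y=1, W=2) weight 1/84
  … 4 more
Group by W:
  weight(W=0) = 5/36
  weight(W=2) = 7/36
Total weight = 5/36 + 7/36 = 1/3
P(W=0 | obs) = 5/36 / 1/3 = 5/12
P(W=2 | obs) = 7/36 / 1/3 = 7/12
argmax = 2

argmax_v P(W = v | obs) = 2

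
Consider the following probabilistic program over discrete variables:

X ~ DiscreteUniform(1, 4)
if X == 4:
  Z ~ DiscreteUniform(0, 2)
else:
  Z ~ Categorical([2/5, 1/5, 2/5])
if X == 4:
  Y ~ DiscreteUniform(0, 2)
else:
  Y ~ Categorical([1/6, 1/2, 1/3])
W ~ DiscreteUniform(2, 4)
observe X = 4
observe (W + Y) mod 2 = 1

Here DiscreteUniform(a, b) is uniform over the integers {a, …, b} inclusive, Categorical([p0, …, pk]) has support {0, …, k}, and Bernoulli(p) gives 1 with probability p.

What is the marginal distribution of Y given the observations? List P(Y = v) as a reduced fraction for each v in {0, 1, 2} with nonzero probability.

Enumerate traces; 12 have nonzero weight after conditioning:
  (X=4, Z=0, Y=0, W=3) weight 1/108
  (X=4, Z=0, Y=1, W=2) weight 1/108
  (X=4, Z=0, Y=1, W=4) weight 1/108
  (X=4, Z=0, Y=2, W=3) weight 1/108
  (X=4, Z=1, Y=0, W=3) weight 1/108
  (X=4, Z=1, Y=1, W=2) weight 1/108
  (X=4, Z=1, Y=1, W=4) weight 1/108
  (X=4, Z=1, Y=2, W=3) weight 1/108
  … 4 more
Group by Y:
  weight(Y=0) = 1/36
  weight(Y=1) = 1/18
  weight(Y=2) = 1/36
Total weight = 1/36 + 1/18 + 1/36 = 1/9
P(Y=0 | obs) = 1/36 / 1/9 = 1/4
P(Y=1 | obs) = 1/18 / 1/9 = 1/2
P(Y=2 | obs) = 1/36 / 1/9 = 1/4

P(Y=0) = 1/4, P(Y=1) = 1/2, P(Y=2) = 1/4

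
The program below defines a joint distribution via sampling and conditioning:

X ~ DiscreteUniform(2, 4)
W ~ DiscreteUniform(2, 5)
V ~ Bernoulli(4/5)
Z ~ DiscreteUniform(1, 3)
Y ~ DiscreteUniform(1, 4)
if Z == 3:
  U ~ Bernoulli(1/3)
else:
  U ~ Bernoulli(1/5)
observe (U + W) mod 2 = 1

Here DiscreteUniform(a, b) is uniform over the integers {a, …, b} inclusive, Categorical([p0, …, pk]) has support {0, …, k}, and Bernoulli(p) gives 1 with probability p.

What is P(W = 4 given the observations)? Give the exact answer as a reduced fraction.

Enumerate traces; 288 have nonzero weight after conditioning:
  (X=2, W=2, V=0, Z=1, Y=1, U=1) weight 1/3600
  (X=2, W=2, V=0, Z=1, Y=2, U=1) weight 1/3600
  (X=2, W=2, V=0, Z=1, Y=3, U=1) weight 1/3600
  (X=2, W=2, V=0, Z=1, Y=4, U=1) weight 1/3600
  (X=2, W=2, V=0, Z=2, Y=1, U=1) weight 1/3600
  (X=2, W=2, V=0, Z=2, Y=2, U=1) weight 1/3600
  (X=2, W=2, V=0, Z=2, Y=3, U=1) weight 1/3600
  (X=2, W=2, V=0, Z=2, Y=4, U=1) weight 1/3600
  (X=2, W=3, V=0, Z=1, Y=1, U=0) weight 1/900
  (X=2, W=4, V=0, Z=1, Y=1, U=1) weight 1/3600
  … 278 more
Group by W:
  weight(W=2) = 11/180
  weight(W=3) = 17/90
  weight(W=4) = 11/180
  weight(W=5) = 17/90
Total weight = 11/180 + 17/90 + 11/180 + 17/90 = 1/2
P(W=2 | obs) = 11/180 / 1/2 = 11/90
P(W=3 | obs) = 17/90 / 1/2 = 17/45
P(W=4 | obs) = 11/180 / 1/2 = 11/90
P(W=5 | obs) = 17/90 / 1/2 = 17/45

P(W = 4 | obs) = 11/90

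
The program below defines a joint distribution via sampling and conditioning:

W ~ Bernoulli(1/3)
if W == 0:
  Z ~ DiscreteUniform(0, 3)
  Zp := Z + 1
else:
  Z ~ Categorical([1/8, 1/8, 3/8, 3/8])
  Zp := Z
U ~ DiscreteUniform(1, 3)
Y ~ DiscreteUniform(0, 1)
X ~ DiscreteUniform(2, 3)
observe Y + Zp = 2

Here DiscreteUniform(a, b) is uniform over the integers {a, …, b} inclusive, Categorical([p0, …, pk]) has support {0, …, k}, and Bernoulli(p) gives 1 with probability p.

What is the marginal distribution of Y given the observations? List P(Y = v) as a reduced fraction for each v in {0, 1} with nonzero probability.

Enumerate traces; 24 have nonzero weight after conditioning:
  (W=0, Z=0, U=1, Y=1, X=2) weight 1/72
  (W=0, Z=0, U=1, Y=1, X=3) weight 1/72
  (W=0, Z=0, U=2, Y=1, X=2) weight 1/72
  (W=0, Z=0, U=2, Y=1, X=3) weight 1/72
  (W=0, Z=0, U=3, Y=1, X=2) weight 1/72
  (W=0, Z=0, U=3, Y=1, X=3) weight 1/72
  (W=0, Z=1, U=1, Y=0, X=2) weight 1/72
  (W=0, Z=1, U=1, Y=0, X=3) weight 1/72
  … 16 more
Group by Y:
  weight(Y=0) = 7/48
  weight(Y=1) = 5/48
Total weight = 7/48 + 5/48 = 1/4
P(Y=0 | obs) = 7/48 / 1/4 = 7/12
P(Y=1 | obs) = 5/48 / 1/4 = 5/12

P(Y=0) = 7/12, P(Y=1) = 5/12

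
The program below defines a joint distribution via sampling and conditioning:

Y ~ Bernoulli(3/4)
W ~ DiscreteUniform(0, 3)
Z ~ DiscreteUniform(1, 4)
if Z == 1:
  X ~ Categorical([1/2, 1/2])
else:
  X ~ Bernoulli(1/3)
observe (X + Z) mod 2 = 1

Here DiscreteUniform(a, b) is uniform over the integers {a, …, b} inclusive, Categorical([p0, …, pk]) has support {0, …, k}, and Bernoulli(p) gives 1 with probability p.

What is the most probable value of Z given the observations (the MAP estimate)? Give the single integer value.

Enumerate traces; 32 have nonzero weight after conditioning:
  (Y=0, W=0, Z=1, X=0) weight 1/128
  (Y=0, W=0, Z=2, X=1) weight 1/192
  (Y=0, W=0, Z=3, X=0) weight 1/96
  (Y=0, W=0, Z=4, X=1) weight 1/192
  (Y=0, W=1, Z=1, X=0) weight 1/128
  (Y=0, W=1, Z=2, X=1) weight 1/192
  (Y=0, W=1, Z=3, X=0) weight 1/96
  (Y=0, W=1, Z=4, X=1) weight 1/192
  … 24 more
Group by Z:
  weight(Z=1) = 1/8
  weight(Z=2) = 1/12
  weight(Z=3) = 1/6
  weight(Z=4) = 1/12
Total weight = 1/8 + 1/12 + 1/6 + 1/12 = 11/24
P(Z=1 | obs) = 1/8 / 11/24 = 3/11
P(Z=2 | obs) = 1/12 / 11/24 = 2/11
P(Z=3 | obs) = 1/6 / 11/24 = 4/11
P(Z=4 | obs) = 1/12 / 11/24 = 2/11
argmax = 3

argmax_v P(Z = v | obs) = 3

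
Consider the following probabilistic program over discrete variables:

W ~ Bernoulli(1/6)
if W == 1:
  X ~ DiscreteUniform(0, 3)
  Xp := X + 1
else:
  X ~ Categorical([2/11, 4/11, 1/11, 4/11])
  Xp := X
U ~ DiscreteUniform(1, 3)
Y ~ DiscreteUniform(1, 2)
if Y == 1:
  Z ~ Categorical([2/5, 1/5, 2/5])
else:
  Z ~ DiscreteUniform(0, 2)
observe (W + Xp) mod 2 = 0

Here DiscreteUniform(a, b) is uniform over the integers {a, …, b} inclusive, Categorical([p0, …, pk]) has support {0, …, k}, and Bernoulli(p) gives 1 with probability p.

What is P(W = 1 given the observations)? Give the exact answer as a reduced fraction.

P(W = 1 | obs) = 11/41

Enumerate traces; 72 have nonzero weight after conditioning:
  (W=0, X=0, U=1, Y=1, Z=0) weight 1/99
  (W=0, X=0, U=1, Y=1, Z=1) weight 1/198
  (W=0, X=0, U=1, Y=1, Z=2) weight 1/99
  (W=0, X=0, U=1, Y=2, Z=0) weight 5/594
  (W=0, X=0, U=1, Y=2, Z=1) weight 5/594
  (W=0, X=0, U=1, Y=2, Z=2) weight 5/594
  (W=0, X=0, U=2, Y=1, Z=0) weight 1/99
  (W=0, X=0, U=2, Y=1, Z=1) weight 1/198
  (W=1, X=0, U=1, Y=1, Z=0) weight 1/360
  … 63 more
Group by W:
  weight(W=0) = 5/22
  weight(W=1) = 1/12
Total weight = 5/22 + 1/12 = 41/132
P(W=0 | obs) = 5/22 / 41/132 = 30/41
P(W=1 | obs) = 1/12 / 41/132 = 11/41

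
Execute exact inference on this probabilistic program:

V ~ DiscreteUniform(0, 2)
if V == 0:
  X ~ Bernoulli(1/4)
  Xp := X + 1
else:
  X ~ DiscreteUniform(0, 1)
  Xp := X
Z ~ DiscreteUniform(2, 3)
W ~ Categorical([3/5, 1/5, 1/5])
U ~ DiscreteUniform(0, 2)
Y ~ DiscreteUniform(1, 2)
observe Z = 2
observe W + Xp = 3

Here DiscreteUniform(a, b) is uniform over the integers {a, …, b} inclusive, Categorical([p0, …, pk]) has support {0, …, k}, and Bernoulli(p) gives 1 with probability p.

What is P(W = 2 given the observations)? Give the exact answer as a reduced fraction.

Enumerate traces; 24 have nonzero weight after conditioning:
  (V=0, X=0, Z=2, W=2, U=0, Y=1) weight 1/240
  (V=0, X=0, Z=2, W=2, U=0, Y=2) weight 1/240
  (V=0, X=0, Z=2, W=2, U=1, Y=1) weight 1/240
  (V=0, X=0, Z=2, W=2, U=1, Y=2) weight 1/240
  (V=0, X=0, Z=2, W=2, U=2, Y=1) weight 1/240
  (V=0, X=0, Z=2, W=2, U=2, Y=2) weight 1/240
  (V=0, X=1, Z=2, W=1, U=0, Y=1) weight 1/720
  (V=0, X=1, Z=2, W=1, U=0, Y=2) weight 1/720
  … 16 more
Group by W:
  weight(W=1) = 1/120
  weight(W=2) = 7/120
Total weight = 1/120 + 7/120 = 1/15
P(W=1 | obs) = 1/120 / 1/15 = 1/8
P(W=2 | obs) = 7/120 / 1/15 = 7/8

P(W = 2 | obs) = 7/8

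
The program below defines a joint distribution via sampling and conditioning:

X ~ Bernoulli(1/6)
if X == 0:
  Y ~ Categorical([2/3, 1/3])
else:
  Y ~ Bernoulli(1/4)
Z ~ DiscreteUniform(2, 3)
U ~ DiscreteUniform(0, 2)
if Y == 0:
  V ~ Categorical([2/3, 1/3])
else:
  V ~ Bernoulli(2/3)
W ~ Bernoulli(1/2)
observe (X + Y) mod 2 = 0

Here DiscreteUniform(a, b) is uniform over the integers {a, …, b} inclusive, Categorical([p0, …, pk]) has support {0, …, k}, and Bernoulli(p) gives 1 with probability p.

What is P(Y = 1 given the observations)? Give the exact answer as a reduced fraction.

P(Y = 1 | obs) = 3/43

Enumerate traces; 48 have nonzero weight after conditioning:
  (X=0, Y=0, Z=2, U=0, V=0, W=0) weight 5/162
  (X=0, Y=0, Z=2, U=0, V=0, W=1) weight 5/162
  (X=0, Y=0, Z=2, U=0, V=1, W=0) weight 5/324
  (X=0, Y=0, Z=2, U=0, V=1, W=1) weight 5/324
  (X=0, Y=0, Z=2, U=1, V=0, W=0) weight 5/162
  (X=0, Y=0, Z=2, U=1, V=0, W=1) weight 5/162
  (X=0, Y=0, Z=2, U=1, V=1, W=0) weight 5/324
  (X=0, Y=0, Z=2, U=1, V=1, W=1) weight 5/324
  (X=1, Y=1, Z=2, U=0, V=0, W=0) weight 1/864
  … 39 more
Group by Y:
  weight(Y=0) = 5/9
  weight(Y=1) = 1/24
Total weight = 5/9 + 1/24 = 43/72
P(Y=0 | obs) = 5/9 / 43/72 = 40/43
P(Y=1 | obs) = 1/24 / 43/72 = 3/43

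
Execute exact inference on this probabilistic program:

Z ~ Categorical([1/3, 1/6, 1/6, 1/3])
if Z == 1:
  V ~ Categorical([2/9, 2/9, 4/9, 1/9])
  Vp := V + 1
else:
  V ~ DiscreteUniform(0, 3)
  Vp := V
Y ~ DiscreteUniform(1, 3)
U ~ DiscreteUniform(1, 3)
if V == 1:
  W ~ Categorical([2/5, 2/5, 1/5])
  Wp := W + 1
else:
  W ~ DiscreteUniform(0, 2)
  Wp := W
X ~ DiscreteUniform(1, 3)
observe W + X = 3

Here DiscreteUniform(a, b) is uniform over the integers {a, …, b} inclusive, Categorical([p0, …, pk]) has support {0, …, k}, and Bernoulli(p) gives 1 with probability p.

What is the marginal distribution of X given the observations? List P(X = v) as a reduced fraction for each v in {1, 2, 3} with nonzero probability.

Enumerate traces; 432 have nonzero weight after conditioning:
  (Z=0, V=0, Y=1, U=1, W=0, X=3) weight 1/972
  (Z=0, V=0, Y=1, U=1, W=1, X=2) weight 1/972
  (Z=0, V=0, Y=1, U=1, W=2, X=1) weight 1/972
  (Z=0, V=0, Y=1, U=2, W=0, X=3) weight 1/972
  (Z=0, V=0, Y=1, U=2, W=1, X=2) weight 1/972
  (Z=0, V=0, Y=1, U=2, W=2, X=1) weight 1/972
  (Z=0, V=0, Y=1, U=3, W=0, X=3) weight 1/972
  (Z=0, V=0, Y=1, U=3, W=1, X=2) weight 1/972
  … 424 more
Group by X:
  weight(X=1) = 487/4860
  weight(X=2) = 1133/9720
  weight(X=3) = 1133/9720
Total weight = 487/4860 + 1133/9720 + 1133/9720 = 1/3
P(X=1 | obs) = 487/4860 / 1/3 = 487/1620
P(X=2 | obs) = 1133/9720 / 1/3 = 1133/3240
P(X=3 | obs) = 1133/9720 / 1/3 = 1133/3240

P(X=1) = 487/1620, P(X=2) = 1133/3240, P(X=3) = 1133/3240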